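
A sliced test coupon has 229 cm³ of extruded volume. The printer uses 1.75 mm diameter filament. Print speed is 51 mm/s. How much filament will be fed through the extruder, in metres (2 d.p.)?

Filament cross-section = π × (1.75/2)² = 2.4053 mm².
Length = 229 cm³ / 2.4053 mm² = 229000 / 2.4053 = 95206.42 mm = 95.21 m.

95.21 m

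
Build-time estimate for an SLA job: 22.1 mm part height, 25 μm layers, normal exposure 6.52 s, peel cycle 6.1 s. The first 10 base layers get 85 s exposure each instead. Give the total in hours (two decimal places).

3.32 hours

Layer count = ceil(22.1 / 0.025) = 884.
Bottom layers: 10 × (85 + 6.1) → 911 s.
Regular layers = 874 × (6.52 + 6.1) = 11029.88 s.
Sum: 911 + 11029.88 = 11940.88 s → 3.32 hours.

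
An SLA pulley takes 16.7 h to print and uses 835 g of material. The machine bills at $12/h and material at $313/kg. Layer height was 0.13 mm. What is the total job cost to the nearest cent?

$461.76

Time charge: 12 × 16.7 → $200.40.
Material charge: 313 × 835/1000 → $261.355.
Job cost: 200.40 + 261.355 = 461.755 ≈ $461.76.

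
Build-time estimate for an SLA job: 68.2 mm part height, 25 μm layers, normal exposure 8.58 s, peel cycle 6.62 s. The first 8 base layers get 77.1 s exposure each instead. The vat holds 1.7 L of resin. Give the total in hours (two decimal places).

11.67 hours

Layers = ⌈68.2/0.025⌉ = 2728.
Base layers = 8 × (77.1 + 6.62) = 669.76 s.
Remaining layers = 2720 × (8.58 + 6.62), so 41344 s.
Sum: 669.76 + 41344 = 42013.76 s → 11.67 hours.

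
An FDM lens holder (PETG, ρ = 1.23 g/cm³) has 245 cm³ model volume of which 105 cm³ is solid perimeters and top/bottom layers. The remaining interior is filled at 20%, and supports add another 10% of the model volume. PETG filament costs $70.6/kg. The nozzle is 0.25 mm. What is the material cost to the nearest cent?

Infill region = 245 − 105, so 140 cm³.
Infill deposited = 0.20 × 140, so 28 cm³.
Support = 0.10 × 245, so 24.5 cm³.
Total printed volume = 105 + 28 + 24.5, so 157.5 cm³.
Mass = 157.5 × 1.23, so 193.725 g.
Cost = 193.725 g / 1000 × $70.6/kg = $13.68.

$13.68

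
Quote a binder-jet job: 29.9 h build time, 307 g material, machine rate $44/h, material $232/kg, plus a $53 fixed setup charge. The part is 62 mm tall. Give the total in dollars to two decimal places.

Machine cost: 44 × 29.9 → $1315.60.
Material charge = 232 × 307/1000, so $71.224.
Total = 1315.60 + 71.224 + 53 = 1439.824 ≈ $1439.82.

$1439.82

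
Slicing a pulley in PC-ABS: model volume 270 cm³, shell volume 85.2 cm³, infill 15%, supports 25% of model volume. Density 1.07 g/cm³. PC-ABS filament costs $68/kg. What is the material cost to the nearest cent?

$13.13

Volume inside the shell = 270 − 85.2, so 184.8 cm³.
Infill deposited = 0.15 × 184.8 = 27.72 cm³.
Support: 0.25 × 270 → 67.5 cm³.
Total extruded = 85.2 + 27.72 + 67.5 = 180.42 cm³.
Mass = 180.42 × 1.07, so 193.0494 g.
At $68/kg: 193.0494/1000 × 68 = $13.13.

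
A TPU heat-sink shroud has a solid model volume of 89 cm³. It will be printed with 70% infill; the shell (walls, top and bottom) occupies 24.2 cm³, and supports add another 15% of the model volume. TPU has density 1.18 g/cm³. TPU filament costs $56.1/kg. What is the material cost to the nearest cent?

Infill region = 89 − 24.2, so 64.8 cm³.
Infill deposited = 0.70 × 64.8, so 45.36 cm³.
Support: 0.15 × 89 → 13.35 cm³.
Deposited volume: 24.2 + 45.36 + 13.35 → 82.91 cm³.
Mass = 82.91 × 1.18, so 97.8338 g.
Cost = 97.8338 g / 1000 × $56.1/kg = $5.49.

$5.49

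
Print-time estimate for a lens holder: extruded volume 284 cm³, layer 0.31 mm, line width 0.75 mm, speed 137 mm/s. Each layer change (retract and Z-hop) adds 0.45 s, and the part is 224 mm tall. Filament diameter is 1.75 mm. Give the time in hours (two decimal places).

2.57 hours

Bead cross-section: 0.31 × 0.75 → 0.2325 mm².
Path length: 284000 mm³ / 0.2325 mm² → 1221505.4 mm.
Print-move time = 1221505.4 / 137, so 8916.1 s.
Layer count = ceil(224 / 0.31) = 723.
Layer-change overhead: 723 × 0.45 → 325.35 s.
Total = 8916.1 + 325.35 = 9241.45 s = 2.57 hours.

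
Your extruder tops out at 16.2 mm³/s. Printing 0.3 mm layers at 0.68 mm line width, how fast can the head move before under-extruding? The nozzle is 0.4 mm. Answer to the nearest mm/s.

Extrusion cross-section = 0.3 × 0.68 = 0.204 mm².
Max speed = 16.2 / 0.204 = 79.41 ≈ 79 mm/s.

79 mm/s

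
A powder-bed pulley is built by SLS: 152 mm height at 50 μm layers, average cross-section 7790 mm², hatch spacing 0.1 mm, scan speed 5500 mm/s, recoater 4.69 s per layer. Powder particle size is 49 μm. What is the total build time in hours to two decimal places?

15.92 hours

Number of layers: 152 / 0.05 → 3040 (rounded up).
Per-layer scan distance: 7790 / 0.1 → 77900 mm.
Laser time per layer: 77900 / 5500 → 14.1636 s.
Per-layer time: 14.1636 + 4.69 → 18.8536 s.
3040 layers × 18.8536 s/layer = 57314.944 s, i.e. 15.92 hours.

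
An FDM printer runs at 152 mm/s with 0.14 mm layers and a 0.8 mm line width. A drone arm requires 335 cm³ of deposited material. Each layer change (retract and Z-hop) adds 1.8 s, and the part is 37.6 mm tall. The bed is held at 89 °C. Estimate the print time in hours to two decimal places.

5.60 hours

Bead cross-section: 0.14 × 0.8 → 0.112 mm².
Path length: 335000 mm³ / 0.112 mm² → 2991071.4 mm.
Time extruding: 2991071.4 / 152 → 19678.1 s.
Layers = ⌈37.6/0.14⌉ = 269.
Non-print overhead: 269 × 1.8 → 484.2 s.
Altogether 19678.1 + 484.2 = 20162.3 s, i.e. 5.60 hours.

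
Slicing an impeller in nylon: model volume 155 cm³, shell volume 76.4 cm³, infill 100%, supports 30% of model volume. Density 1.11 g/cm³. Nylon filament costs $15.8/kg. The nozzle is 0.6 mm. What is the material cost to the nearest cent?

$3.53

Interior volume: 155 − 76.4 → 78.6 cm³.
Deposited infill = 1.00 × 78.6, so 78.6 cm³.
Support: 0.30 × 155 → 46.5 cm³.
Total printed volume: 76.4 + 78.6 + 46.5 → 201.5 cm³.
Mass = 201.5 × 1.11, so 223.665 g.
Cost = 223.665 g / 1000 × $15.8/kg = $3.53.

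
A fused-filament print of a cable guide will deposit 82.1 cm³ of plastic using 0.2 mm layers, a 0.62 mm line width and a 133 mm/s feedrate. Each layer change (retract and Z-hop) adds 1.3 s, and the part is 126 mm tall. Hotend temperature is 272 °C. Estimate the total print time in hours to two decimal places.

1.61 hours

Line area = 0.2 × 0.62, so 0.124 mm².
Toolpath length = 82.1 cm³ / 0.124 mm² = 82100 / 0.124 = 662096.8 mm.
Time extruding = 662096.8 / 133 = 4978.2 s.
Layers = ⌈126/0.2⌉ = 630.
Non-print overhead = 630 × 1.3 = 819 s.
Altogether 4978.2 + 819 = 5797.2 s, i.e. 1.61 hours.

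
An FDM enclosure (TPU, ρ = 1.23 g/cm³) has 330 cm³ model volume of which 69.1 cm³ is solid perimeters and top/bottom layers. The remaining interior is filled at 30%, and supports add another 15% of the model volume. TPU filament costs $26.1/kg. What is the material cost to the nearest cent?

$6.32

Infill region = 330 − 69.1 = 260.9 cm³.
Infill volume: 0.30 × 260.9 → 78.27 cm³.
Support = 0.15 × 330 = 49.5 cm³.
Total extruded = 69.1 + 78.27 + 49.5, so 196.87 cm³.
Mass = 196.87 × 1.23, so 242.1501 g.
At $26.1/kg: 242.1501/1000 × 26.1 = $6.32.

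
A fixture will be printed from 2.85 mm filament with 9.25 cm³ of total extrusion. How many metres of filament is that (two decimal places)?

Filament cross-section = π × (2.85/2)² = 6.3794 mm².
L = 9250 mm³ / 6.3794 mm² = 1449.98 mm, i.e. 1.45 m.

1.45 m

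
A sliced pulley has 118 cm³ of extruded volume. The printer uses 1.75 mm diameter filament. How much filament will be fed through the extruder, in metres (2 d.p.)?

Cross-section of 1.75 mm filament: π·(1.75/2)² = 2.4053 mm².
L = 118000 mm³ / 2.4053 mm² = 49058.33 mm, i.e. 49.06 m.

49.06 m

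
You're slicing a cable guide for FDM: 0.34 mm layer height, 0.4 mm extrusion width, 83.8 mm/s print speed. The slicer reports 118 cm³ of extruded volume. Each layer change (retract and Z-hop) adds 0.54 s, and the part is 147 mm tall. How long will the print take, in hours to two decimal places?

2.94 hours

Extrusion cross-section = 0.34 × 0.4, so 0.136 mm².
Total extruded path = 118000/0.136 = 867647.1 mm.
Time extruding = 867647.1 / 83.8, so 10353.8 s.
Layers = ⌈147/0.34⌉ = 433.
Layer-change overhead = 433 × 0.54, so 233.82 s.
Total = 10353.8 + 233.82 = 10587.62 s = 2.94 hours.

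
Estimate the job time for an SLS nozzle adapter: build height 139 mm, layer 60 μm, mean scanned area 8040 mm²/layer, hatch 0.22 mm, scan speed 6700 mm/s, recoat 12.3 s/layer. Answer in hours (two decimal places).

11.43 hours

Layers = ⌈139/0.06⌉ = 2317.
Scan path per layer: 8040 / 0.22 → 36545.5 mm.
Scan time per layer = 36545.5 / 6700 = 5.4546 s.
Per-layer time = 5.4546 + 12.3 = 17.7546 s.
Build time = 2317 × 17.7546 = 41137.4082 s = 11.43 hours.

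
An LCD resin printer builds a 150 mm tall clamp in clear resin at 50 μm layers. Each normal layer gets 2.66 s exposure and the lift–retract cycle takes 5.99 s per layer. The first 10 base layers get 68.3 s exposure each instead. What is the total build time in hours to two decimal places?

Layer count = ceil(150 / 0.05) = 3000.
Base layers = 10 × (68.3 + 5.99) = 742.9 s.
Regular layers: 2990 × (2.66 + 5.99) → 25863.5 s.
Total = 742.9 + 25863.5 = 26606.4 s = 7.39 hours.

7.39 hours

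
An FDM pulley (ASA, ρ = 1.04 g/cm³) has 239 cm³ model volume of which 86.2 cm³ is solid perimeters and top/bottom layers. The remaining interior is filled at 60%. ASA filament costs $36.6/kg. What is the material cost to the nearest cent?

$6.77

Infill region: 239 − 86.2 → 152.8 cm³.
Infill volume = 0.60 × 152.8, so 91.68 cm³.
Total printed volume = 86.2 + 91.68 = 177.88 cm³.
Mass: 177.88 × 1.04 → 184.9952 g.
At $36.6/kg: 184.9952/1000 × 36.6 = $6.77.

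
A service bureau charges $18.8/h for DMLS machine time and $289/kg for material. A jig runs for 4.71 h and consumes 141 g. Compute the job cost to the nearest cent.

Time charge = 18.8 × 4.71 = $88.548.
Material cost = 289 × 141/1000 = $40.749.
Total = 88.548 + 40.749 = 129.297 ≈ $129.30.

$129.30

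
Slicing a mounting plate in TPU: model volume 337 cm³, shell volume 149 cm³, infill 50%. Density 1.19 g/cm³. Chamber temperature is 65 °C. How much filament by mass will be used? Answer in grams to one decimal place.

Infill region: 337 − 149 → 188 cm³.
Infill volume = 0.50 × 188 = 94 cm³.
Deposited volume = 149 + 94, so 243 cm³.
Mass: 243 × 1.19 → 289.17 g.

289.2 g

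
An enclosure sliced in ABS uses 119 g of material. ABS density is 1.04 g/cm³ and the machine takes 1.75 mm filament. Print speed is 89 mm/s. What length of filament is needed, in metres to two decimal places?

47.57 m

Volume = 119 g / 1.04 g·cm⁻³ = 114.4231 cm³ = 114423.1 mm³.
Cross-section of 1.75 mm filament: π·(1.75/2)² = 2.4053 mm².
L = V/A = 114423.1/2.4053 = 47571.24 mm → 47.57 m.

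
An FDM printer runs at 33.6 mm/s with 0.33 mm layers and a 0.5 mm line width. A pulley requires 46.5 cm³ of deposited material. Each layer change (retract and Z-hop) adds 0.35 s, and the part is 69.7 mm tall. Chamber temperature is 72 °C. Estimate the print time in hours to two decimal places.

2.35 hours

Extrusion cross-section: 0.33 × 0.5 → 0.165 mm².
Total extruded path = 46500/0.165 = 281818.2 mm.
Time extruding = 281818.2 / 33.6, so 8387.4 s.
Number of layers: 69.7 / 0.33 → 212 (rounded up).
Non-print overhead = 212 × 0.35, so 74.2 s.
Total = 8387.4 + 74.2 = 8461.6 s = 2.35 hours.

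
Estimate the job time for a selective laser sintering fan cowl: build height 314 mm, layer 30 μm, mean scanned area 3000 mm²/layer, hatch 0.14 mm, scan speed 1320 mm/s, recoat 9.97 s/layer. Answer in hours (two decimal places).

Number of layers: 314 / 0.03 → 10467 (rounded up).
Per-layer scan distance = 3000 / 0.14 = 21428.6 mm.
Laser time per layer = 21428.6 / 1320, so 16.2338 s.
Layer cycle: 16.2338 + 9.97 → 26.2038 s.
10467 layers × 26.2038 s/layer = 274275.1746 s, i.e. 76.19 hours.

76.19 hours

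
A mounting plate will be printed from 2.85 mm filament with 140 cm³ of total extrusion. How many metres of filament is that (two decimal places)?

A = π r² = π × 1.425² = 6.3794 mm².
Length = 140 cm³ / 6.3794 mm² = 140000 / 6.3794 = 21945.64 mm = 21.95 m.

21.95 m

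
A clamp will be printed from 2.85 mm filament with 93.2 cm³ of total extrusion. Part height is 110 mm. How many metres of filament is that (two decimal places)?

14.61 m

Cross-section of 2.85 mm filament: π·(2.85/2)² = 6.3794 mm².
Length = 93.2 cm³ / 6.3794 mm² = 93200 / 6.3794 = 14609.52 mm = 14.61 m.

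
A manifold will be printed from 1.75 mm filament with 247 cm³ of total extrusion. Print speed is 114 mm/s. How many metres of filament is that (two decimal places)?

102.69 m

Filament cross-section = π × (1.75/2)² = 2.4053 mm².
L = 247000 mm³ / 2.4053 mm² = 102689.89 mm, i.e. 102.69 m.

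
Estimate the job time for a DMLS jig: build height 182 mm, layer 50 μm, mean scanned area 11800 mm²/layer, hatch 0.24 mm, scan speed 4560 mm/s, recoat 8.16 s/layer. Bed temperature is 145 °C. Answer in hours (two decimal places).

Layer count = ceil(182 / 0.05) = 3640.
Scan path per layer: 11800 / 0.24 → 49166.7 mm.
Scan time per layer: 49166.7 / 4560 → 10.7822 s.
Time per layer = 10.7822 + 8.16 = 18.9422 s.
Total: 3640 × 18.9422 s = 68949.608 s → 19.15 hours.

19.15 hours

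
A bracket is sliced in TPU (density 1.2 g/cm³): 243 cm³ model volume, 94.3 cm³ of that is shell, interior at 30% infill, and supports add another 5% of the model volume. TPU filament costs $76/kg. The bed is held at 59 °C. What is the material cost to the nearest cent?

$13.78

Infill region = 243 − 94.3, so 148.7 cm³.
Deposited infill = 0.30 × 148.7 = 44.61 cm³.
Support: 0.05 × 243 → 12.15 cm³.
Deposited volume = 94.3 + 44.61 + 12.15, so 151.06 cm³.
Mass = 151.06 × 1.2, so 181.272 g.
Cost = 181.272 g / 1000 × $76/kg = $13.78.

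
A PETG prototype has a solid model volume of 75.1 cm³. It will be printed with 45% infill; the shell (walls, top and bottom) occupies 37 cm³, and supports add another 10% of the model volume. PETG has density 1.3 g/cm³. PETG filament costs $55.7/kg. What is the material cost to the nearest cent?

$4.46

Interior volume = 75.1 − 37 = 38.1 cm³.
Infill volume = 0.45 × 38.1 = 17.145 cm³.
Support: 0.10 × 75.1 → 7.51 cm³.
Total printed volume = 37 + 17.145 + 7.51, so 61.655 cm³.
Mass: 61.655 × 1.3 → 80.1515 g.
At $55.7/kg: 80.1515/1000 × 55.7 = $4.46.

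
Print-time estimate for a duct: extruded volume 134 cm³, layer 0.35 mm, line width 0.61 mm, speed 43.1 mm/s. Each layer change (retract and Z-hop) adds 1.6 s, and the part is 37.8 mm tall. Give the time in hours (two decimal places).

4.09 hours

Bead cross-section = 0.35 × 0.61 = 0.2135 mm².
Toolpath length = 134 cm³ / 0.2135 mm² = 134000 / 0.2135 = 627634.7 mm.
Print-move time: 627634.7 / 43.1 → 14562.3 s.
Layers = ⌈37.8/0.35⌉ = 108.
Z-hop total = 108 × 1.6 = 172.8 s.
Altogether 14562.3 + 172.8 = 14735.1 s, i.e. 4.09 hours.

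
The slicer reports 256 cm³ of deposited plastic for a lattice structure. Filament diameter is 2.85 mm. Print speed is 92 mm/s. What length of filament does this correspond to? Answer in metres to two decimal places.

40.13 m

A = π r² = π × 1.425² = 6.3794 mm².
L = 256000 mm³ / 6.3794 mm² = 40129.17 mm, i.e. 40.13 m.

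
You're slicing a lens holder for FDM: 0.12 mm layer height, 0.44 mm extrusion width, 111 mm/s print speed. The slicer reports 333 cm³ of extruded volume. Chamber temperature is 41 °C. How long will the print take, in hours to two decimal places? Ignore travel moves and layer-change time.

15.78 hours

Bead cross-section = 0.12 × 0.44, so 0.0528 mm².
Total extruded path = 333000/0.0528 = 6306818.2 mm.
Extrusion time = 6306818.2 / 111 = 56818.2 s.
In the requested units: 56818.2 s = 15.78 hours.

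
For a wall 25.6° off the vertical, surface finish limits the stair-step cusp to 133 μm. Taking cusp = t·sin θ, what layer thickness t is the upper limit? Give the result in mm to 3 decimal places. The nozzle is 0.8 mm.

t = h_c / sin θ = 0.133 / 0.4321 = 0.308 mm.

0.308 mm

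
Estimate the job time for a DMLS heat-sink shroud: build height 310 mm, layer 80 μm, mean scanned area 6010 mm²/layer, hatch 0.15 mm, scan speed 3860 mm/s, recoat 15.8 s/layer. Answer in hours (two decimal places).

Layer count = ceil(310 / 0.08) = 3875.
Scan path per layer: 6010 / 0.15 → 40066.7 mm.
Per-layer scan time: 40066.7 / 3860 → 10.38 s.
Per-layer time: 10.38 + 15.8 → 26.18 s.
Build time = 3875 × 26.18 = 101447.5 s = 28.18 hours.

28.18 hours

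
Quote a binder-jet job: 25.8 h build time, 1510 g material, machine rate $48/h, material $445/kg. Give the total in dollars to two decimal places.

$1910.35

Machine cost: 48 × 25.8 → $1238.40.
Material cost = 445 × 1510/1000 = $671.95.
Total = 1238.40 + 671.95 = $1910.35.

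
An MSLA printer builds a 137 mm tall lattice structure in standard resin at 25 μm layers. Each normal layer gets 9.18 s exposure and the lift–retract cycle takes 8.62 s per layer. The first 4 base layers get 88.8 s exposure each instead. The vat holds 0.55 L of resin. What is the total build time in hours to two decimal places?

27.18 hours

Layer count = ceil(137 / 0.025) = 5480.
Bottom layers = 4 × (88.8 + 8.62) = 389.68 s.
Remaining layers = 5476 × (9.18 + 8.62), so 97472.8 s.
Total = 389.68 + 97472.8 = 97862.48 s = 27.18 hours.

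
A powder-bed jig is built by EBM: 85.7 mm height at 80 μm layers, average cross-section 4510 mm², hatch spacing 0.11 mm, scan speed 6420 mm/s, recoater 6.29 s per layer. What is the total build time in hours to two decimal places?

3.77 hours

Number of layers: 85.7 / 0.08 → 1072 (rounded up).
Per-layer scan distance = 4510 / 0.11 = 41000 mm.
Per-layer scan time: 41000 / 6420 → 6.3863 s.
Layer cycle: 6.3863 + 6.29 → 12.6763 s.
Build time = 1072 × 12.6763 = 13588.9936 s = 3.77 hours.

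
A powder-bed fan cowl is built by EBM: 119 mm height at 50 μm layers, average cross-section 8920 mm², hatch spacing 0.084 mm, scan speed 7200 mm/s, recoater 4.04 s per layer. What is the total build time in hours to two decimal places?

12.42 hours

Number of layers: 119 / 0.05 → 2380 (rounded up).
Per-layer scan distance = 8920 / 0.084 = 106190.5 mm.
Scan time per layer = 106190.5 / 7200 = 14.7487 s.
Time per layer = 14.7487 + 4.04, so 18.7887 s.
Total: 2380 × 18.7887 s = 44717.106 s → 12.42 hours.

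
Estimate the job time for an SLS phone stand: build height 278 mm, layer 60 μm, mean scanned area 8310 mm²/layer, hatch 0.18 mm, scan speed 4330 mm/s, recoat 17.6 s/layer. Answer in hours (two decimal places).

36.38 hours

Layers = ⌈278/0.06⌉ = 4634.
Scan path per layer: 8310 / 0.18 → 46166.7 mm.
Laser time per layer = 46166.7 / 4330 = 10.6621 s.
Per-layer time = 10.6621 + 17.6, so 28.2621 s.
Build time = 4634 × 28.2621 = 130966.5714 s = 36.38 hours.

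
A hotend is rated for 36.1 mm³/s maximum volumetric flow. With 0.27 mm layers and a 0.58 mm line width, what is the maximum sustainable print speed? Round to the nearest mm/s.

231 mm/s

A = 0.27 × 0.58, so 0.1566 mm².
Max speed = 36.1 / 0.1566 = 230.52 ≈ 231 mm/s.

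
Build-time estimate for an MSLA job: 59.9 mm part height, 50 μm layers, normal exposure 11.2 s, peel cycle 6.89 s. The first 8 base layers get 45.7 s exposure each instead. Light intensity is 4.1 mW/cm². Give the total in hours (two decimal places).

6.10 hours

Layers = ⌈59.9/0.05⌉ = 1198.
Base layers = 8 × (45.7 + 6.89), so 420.72 s.
Regular layers: 1190 × (11.2 + 6.89) → 21527.1 s.
Sum: 420.72 + 21527.1 = 21947.82 s → 6.10 hours.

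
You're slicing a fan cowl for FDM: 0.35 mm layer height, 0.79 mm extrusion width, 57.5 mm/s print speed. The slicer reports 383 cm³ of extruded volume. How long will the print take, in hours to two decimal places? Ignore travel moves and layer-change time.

6.69 hours

Line area = 0.35 × 0.79 = 0.2765 mm².
Toolpath length = 383 cm³ / 0.2765 mm² = 383000 / 0.2765 = 1385171.8 mm.
Print-move time = 1385171.8 / 57.5, so 24089.9 s.
Converting: 24089.9 s = 6.69 hours.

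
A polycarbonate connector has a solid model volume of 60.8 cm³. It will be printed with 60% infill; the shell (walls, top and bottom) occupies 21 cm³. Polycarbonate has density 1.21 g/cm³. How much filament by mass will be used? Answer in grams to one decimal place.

Interior volume = 60.8 − 21 = 39.8 cm³.
Infill deposited = 0.60 × 39.8, so 23.88 cm³.
Total printed volume = 21 + 23.88, so 44.88 cm³.
Mass: 44.88 × 1.21 → 54.3048 g.

54.3 g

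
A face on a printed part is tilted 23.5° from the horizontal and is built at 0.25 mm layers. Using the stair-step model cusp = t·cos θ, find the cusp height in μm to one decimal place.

h_c = t·cos θ = 0.25 × 0.9171 = 0.229275 mm (229.3 μm).

229.3 μm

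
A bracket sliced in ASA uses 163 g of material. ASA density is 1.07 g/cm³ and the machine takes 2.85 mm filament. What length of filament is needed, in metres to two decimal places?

Extruded volume: 163/1.07 = 152.3364 cm³ (152336.4 mm³).
A = π r² = π × 1.425² = 6.3794 mm².
Length = 152336.4 / 6.3794 = 23879.42 mm = 23.88 m.

23.88 m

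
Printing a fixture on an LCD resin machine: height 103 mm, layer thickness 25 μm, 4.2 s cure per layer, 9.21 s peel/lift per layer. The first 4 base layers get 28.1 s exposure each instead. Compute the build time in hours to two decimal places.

Layer count = ceil(103 / 0.025) = 4120.
Burn-in layers: 4 × (28.1 + 9.21) → 149.24 s.
Normal layers: 4116 × (4.2 + 9.21) → 55195.56 s.
Sum: 149.24 + 55195.56 = 55344.8 s → 15.37 hours.

15.37 hours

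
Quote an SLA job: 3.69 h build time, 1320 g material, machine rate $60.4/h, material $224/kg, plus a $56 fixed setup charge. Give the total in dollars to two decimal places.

$574.56

Time charge: 60.4 × 3.69 → $222.876.
Material cost: 224 × 1320/1000 → $295.68.
Adding setup: 222.876 + 295.68 + 56 → 574.556 ≈ $574.56.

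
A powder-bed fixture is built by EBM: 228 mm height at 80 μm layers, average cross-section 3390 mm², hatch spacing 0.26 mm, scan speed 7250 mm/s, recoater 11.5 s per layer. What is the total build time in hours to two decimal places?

Layers = ⌈228/0.08⌉ = 2850.
Scan path per layer: 3390 / 0.26 → 13038.5 mm.
Beam time per layer = 13038.5 / 7250, so 1.7984 s.
Per-layer time: 1.7984 + 11.5 → 13.2984 s.
Total: 2850 × 13.2984 s = 37900.44 s → 10.53 hours.

10.53 hours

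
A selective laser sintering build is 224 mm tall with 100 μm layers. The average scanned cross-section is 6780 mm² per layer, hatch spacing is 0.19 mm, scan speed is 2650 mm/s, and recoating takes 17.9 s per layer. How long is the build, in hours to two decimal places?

19.52 hours

Layer count = ceil(224 / 0.1) = 2240.
Hatch length per layer = 6780 / 0.19, so 35684.2 mm.
Scan time per layer = 35684.2 / 2650 = 13.4657 s.
Layer cycle: 13.4657 + 17.9 → 31.3657 s.
2240 layers × 31.3657 s/layer = 70259.168 s, i.e. 19.52 hours.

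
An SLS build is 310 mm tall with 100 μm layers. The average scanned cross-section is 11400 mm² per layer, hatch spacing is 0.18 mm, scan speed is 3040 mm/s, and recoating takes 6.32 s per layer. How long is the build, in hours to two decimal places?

Layer count = ceil(310 / 0.1) = 3100.
Hatch length per layer = 11400 / 0.18 = 63333.3 mm.
Laser time per layer = 63333.3 / 3040 = 20.8333 s.
Layer cycle = 20.8333 + 6.32, so 27.1533 s.
Total: 3100 × 27.1533 s = 84175.23 s → 23.38 hours.

23.38 hours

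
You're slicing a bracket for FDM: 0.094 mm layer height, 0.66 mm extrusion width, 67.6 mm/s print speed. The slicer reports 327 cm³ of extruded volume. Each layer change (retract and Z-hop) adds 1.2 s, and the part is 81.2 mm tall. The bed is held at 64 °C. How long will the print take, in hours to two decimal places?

Extrusion cross-section = 0.094 × 0.66, so 0.06204 mm².
Total extruded path = 327000/0.06204 = 5270793 mm.
Time extruding: 5270793 / 67.6 → 77970.3 s.
Number of layers: 81.2 / 0.094 → 864 (rounded up).
Layer-change overhead = 864 × 1.2 = 1036.8 s.
Total = 77970.3 + 1036.8 = 79007.1 s = 21.95 hours.

21.95 hours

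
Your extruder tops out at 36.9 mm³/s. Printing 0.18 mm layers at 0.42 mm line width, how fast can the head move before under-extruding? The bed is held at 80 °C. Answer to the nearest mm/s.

A = 0.18 × 0.42 = 0.0756 mm².
Max speed = 36.9 / 0.0756 = 488.10 ≈ 488 mm/s.

488 mm/s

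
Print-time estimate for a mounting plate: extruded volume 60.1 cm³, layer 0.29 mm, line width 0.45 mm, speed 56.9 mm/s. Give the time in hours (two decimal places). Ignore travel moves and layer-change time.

2.25 hours

Line area: 0.29 × 0.45 → 0.1305 mm².
Path length: 60100 mm³ / 0.1305 mm² → 460536.4 mm.
Time extruding: 460536.4 / 56.9 → 8093.8 s.
Converting: 8093.8 s = 2.25 hours.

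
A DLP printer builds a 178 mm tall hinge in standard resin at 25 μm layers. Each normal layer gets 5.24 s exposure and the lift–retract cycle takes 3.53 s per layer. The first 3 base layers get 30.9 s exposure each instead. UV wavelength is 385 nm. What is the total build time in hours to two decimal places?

17.37 hours

Layer count = ceil(178 / 0.025) = 7120.
Base layers = 3 × (30.9 + 3.53) = 103.29 s.
Regular layers: 7117 × (5.24 + 3.53) → 62416.09 s.
Total = 103.29 + 62416.09 = 62519.38 s = 17.37 hours.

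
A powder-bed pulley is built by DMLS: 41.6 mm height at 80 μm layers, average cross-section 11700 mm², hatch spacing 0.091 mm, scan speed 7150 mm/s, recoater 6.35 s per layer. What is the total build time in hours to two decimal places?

3.51 hours

Layers = ⌈41.6/0.08⌉ = 520.
Hatch length per layer = 11700 / 0.091 = 128571.4 mm.
Per-layer scan time: 128571.4 / 7150 → 17.982 s.
Per-layer time: 17.982 + 6.35 → 24.332 s.
Total: 520 × 24.332 s = 12652.64 s → 3.51 hours.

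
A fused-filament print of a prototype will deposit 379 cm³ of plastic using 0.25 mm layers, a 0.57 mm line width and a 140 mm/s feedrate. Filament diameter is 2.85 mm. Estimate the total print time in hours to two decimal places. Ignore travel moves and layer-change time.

5.28 hours

Bead cross-section = 0.25 × 0.57 = 0.1425 mm².
Total extruded path = 379000/0.1425 = 2659649.1 mm.
Extrusion time: 2659649.1 / 140 → 18997.5 s.
Converting: 18997.5 s = 5.28 hours.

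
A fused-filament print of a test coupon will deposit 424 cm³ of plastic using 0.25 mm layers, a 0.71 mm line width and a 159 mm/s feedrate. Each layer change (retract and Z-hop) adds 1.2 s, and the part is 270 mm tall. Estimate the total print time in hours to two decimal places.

Bead cross-section: 0.25 × 0.71 → 0.1775 mm².
Toolpath length = 424 cm³ / 0.1775 mm² = 424000 / 0.1775 = 2388732.4 mm.
Time extruding: 2388732.4 / 159 → 15023.5 s.
Layer count = ceil(270 / 0.25) = 1080.
Layer-change overhead: 1080 × 1.2 → 1296 s.
Altogether 15023.5 + 1296 = 16319.5 s, i.e. 4.53 hours.

4.53 hours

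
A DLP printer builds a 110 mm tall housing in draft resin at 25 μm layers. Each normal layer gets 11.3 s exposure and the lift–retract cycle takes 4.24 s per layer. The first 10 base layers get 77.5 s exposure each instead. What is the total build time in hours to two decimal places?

19.18 hours

Layers = ⌈110/0.025⌉ = 4400.
Base layers: 10 × (77.5 + 4.24) → 817.4 s.
Remaining layers = 4390 × (11.3 + 4.24) = 68220.6 s.
Total = 817.4 + 68220.6 = 69038 s = 19.18 hours.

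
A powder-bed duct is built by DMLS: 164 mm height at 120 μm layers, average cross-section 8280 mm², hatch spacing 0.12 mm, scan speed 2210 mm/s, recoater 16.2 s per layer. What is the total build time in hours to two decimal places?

Layers = ⌈164/0.12⌉ = 1367.
Per-layer scan distance: 8280 / 0.12 → 69000 mm.
Scan time per layer = 69000 / 2210 = 31.2217 s.
Layer cycle = 31.2217 + 16.2 = 47.4217 s.
1367 layers × 47.4217 s/layer = 64825.4639 s, i.e. 18.01 hours.

18.01 hours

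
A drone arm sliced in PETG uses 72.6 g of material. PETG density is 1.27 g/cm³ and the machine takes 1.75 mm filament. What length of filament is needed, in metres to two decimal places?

Extruded volume: 72.6/1.27 = 57.1654 cm³ (57165.4 mm³).
Filament cross-section = π × (1.75/2)² = 2.4053 mm².
L = V/A = 57165.4/2.4053 = 23766.43 mm → 23.77 m.

23.77 m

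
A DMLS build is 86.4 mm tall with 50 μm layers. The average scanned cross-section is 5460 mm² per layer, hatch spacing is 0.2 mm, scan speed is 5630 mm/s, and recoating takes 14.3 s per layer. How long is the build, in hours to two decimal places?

Layers = ⌈86.4/0.05⌉ = 1728.
Per-layer scan distance = 5460 / 0.2 = 27300 mm.
Laser time per layer = 27300 / 5630 = 4.849 s.
Time per layer = 4.849 + 14.3 = 19.149 s.
1728 layers × 19.149 s/layer = 33089.472 s, i.e. 9.19 hours.

9.19 hours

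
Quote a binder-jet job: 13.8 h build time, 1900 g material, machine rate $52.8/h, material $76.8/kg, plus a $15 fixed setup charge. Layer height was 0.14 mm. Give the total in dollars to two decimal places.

$889.56

Machine cost = 52.8 × 13.8, so $728.64.
Material charge: 76.8 × 1900/1000 → $145.92.
Total = 728.64 + 145.92 + 15 = $889.56.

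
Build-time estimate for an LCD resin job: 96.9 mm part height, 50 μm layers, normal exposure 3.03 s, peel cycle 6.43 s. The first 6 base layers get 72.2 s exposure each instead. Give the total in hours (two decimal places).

Layer count = ceil(96.9 / 0.05) = 1938.
Bottom layers = 6 × (72.2 + 6.43) = 471.78 s.
Normal layers = 1932 × (3.03 + 6.43), so 18276.72 s.
Total = 471.78 + 18276.72 = 18748.5 s = 5.21 hours.

5.21 hours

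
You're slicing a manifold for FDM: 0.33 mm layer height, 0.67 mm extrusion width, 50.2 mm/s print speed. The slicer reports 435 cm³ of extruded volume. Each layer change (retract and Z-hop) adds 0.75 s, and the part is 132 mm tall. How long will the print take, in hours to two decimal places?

Bead cross-section = 0.33 × 0.67 = 0.2211 mm².
Path length: 435000 mm³ / 0.2211 mm² → 1967435.5 mm.
Print-move time = 1967435.5 / 50.2 = 39191.9 s.
Layer count = ceil(132 / 0.33) = 400.
Z-hop total = 400 × 0.75, so 300 s.
Total = 39191.9 + 300 = 39491.9 s = 10.97 hours.

10.97 hours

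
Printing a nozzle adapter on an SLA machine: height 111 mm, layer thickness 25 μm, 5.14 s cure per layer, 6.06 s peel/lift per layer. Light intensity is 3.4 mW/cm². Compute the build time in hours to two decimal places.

13.81 hours

Number of layers: 111 / 0.025 → 4440 (rounded up).
Per-layer time = 5.14 + 6.06, so 11.2 s.
Total = 4440 × 11.2 = 49728 s = 13.81 hours.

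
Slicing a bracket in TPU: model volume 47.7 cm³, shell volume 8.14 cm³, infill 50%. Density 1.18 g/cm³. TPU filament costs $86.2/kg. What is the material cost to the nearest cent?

Interior volume: 47.7 − 8.14 → 39.56 cm³.
Infill volume = 0.50 × 39.56 = 19.78 cm³.
Deposited volume = 8.14 + 19.78, so 27.92 cm³.
Mass = 27.92 × 1.18 = 32.9456 g.
At $86.2/kg: 32.9456/1000 × 86.2 = $2.84.

$2.84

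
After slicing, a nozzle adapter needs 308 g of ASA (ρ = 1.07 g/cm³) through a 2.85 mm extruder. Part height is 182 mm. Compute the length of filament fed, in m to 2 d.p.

Volume = 308 g / 1.07 g·cm⁻³ = 287.8505 cm³ = 287850.5 mm³.
A = π r² = π × 1.425² = 6.3794 mm².
Length = 287850.5 / 6.3794 = 45121.88 mm = 45.12 m.

45.12 m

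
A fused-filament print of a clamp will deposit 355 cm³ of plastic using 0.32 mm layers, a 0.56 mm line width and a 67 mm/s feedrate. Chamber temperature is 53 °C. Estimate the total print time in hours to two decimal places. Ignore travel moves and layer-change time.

Bead cross-section = 0.32 × 0.56 = 0.1792 mm².
Toolpath length = 355 cm³ / 0.1792 mm² = 355000 / 0.1792 = 1981026.8 mm.
Time extruding = 1981026.8 / 67 = 29567.6 s.
29567.6 s = 8.21 hours.

8.21 hours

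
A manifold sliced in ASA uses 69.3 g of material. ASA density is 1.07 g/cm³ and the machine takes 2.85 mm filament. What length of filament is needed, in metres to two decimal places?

10.15 m

Extruded volume: 69.3/1.07 = 64.7664 cm³ (64766.4 mm³).
Cross-section of 2.85 mm filament: π·(2.85/2)² = 6.3794 mm².
L = V/A = 64766.4/6.3794 = 10152.43 mm → 10.15 m.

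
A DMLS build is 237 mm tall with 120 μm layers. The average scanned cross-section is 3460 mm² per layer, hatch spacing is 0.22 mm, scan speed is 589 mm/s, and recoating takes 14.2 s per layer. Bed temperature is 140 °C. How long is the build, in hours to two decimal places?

Layers = ⌈237/0.12⌉ = 1975.
Per-layer scan distance: 3460 / 0.22 → 15727.3 mm.
Per-layer scan time: 15727.3 / 589 → 26.7017 s.
Layer cycle = 26.7017 + 14.2, so 40.9017 s.
Total: 1975 × 40.9017 s = 80780.8575 s → 22.44 hours.

22.44 hours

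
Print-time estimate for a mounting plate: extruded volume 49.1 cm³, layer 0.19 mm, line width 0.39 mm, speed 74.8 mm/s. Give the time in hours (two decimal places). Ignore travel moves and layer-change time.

2.46 hours

Extrusion cross-section = 0.19 × 0.39, so 0.0741 mm².
Toolpath length = 49.1 cm³ / 0.0741 mm² = 49100 / 0.0741 = 662618.1 mm.
Time extruding = 662618.1 / 74.8 = 8858.5 s.
In the requested units: 8858.5 s = 2.46 hours.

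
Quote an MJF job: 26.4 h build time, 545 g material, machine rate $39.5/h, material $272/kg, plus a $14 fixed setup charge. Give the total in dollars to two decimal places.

Time charge: 39.5 × 26.4 → $1042.80.
Material cost = 272 × 545/1000, so $148.24.
Total = 1042.80 + 148.24 + 14 = $1205.04.

$1205.04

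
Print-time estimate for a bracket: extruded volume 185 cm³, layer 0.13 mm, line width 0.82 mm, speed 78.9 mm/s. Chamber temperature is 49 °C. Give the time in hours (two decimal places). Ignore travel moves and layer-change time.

6.11 hours

Bead cross-section = 0.13 × 0.82 = 0.1066 mm².
Path length: 185000 mm³ / 0.1066 mm² → 1735459.7 mm.
Extrusion time = 1735459.7 / 78.9 = 21995.7 s.
Converting: 21995.7 s = 6.11 hours.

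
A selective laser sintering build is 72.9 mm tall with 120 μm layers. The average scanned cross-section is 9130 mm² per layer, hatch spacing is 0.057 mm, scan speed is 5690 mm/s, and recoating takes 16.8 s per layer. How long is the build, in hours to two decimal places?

7.59 hours

Layer count = ceil(72.9 / 0.12) = 608.
Hatch length per layer = 9130 / 0.057 = 160175.4 mm.
Scan time per layer: 160175.4 / 5690 → 28.1503 s.
Per-layer time: 28.1503 + 16.8 → 44.9503 s.
Build time = 608 × 44.9503 = 27329.7824 s = 7.59 hours.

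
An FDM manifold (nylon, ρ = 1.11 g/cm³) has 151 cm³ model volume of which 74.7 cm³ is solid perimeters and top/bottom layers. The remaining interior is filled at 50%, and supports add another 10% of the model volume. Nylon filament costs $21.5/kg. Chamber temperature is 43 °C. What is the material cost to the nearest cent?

Infill region: 151 − 74.7 → 76.3 cm³.
Infill deposited: 0.50 × 76.3 → 38.15 cm³.
Support = 0.10 × 151, so 15.1 cm³.
Total extruded = 74.7 + 38.15 + 15.1 = 127.95 cm³.
Mass = 127.95 × 1.11, so 142.0245 g.
At $21.5/kg: 142.0245/1000 × 21.5 = $3.05.

$3.05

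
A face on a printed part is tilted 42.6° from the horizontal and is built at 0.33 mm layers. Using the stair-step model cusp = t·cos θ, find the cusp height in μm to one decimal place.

Cusp = layer height × cos(42.6°) = 0.33 × 0.7361 = 0.242913 mm = 242.9 μm.

242.9 μm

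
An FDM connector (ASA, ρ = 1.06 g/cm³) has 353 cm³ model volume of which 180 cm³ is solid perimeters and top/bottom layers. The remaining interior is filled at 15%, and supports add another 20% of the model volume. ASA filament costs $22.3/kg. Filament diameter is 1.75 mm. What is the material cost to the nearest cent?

$6.54

Infill region = 353 − 180, so 173 cm³.
Deposited infill = 0.15 × 173, so 25.95 cm³.
Support = 0.20 × 353, so 70.6 cm³.
Deposited volume = 180 + 25.95 + 70.6 = 276.55 cm³.
Mass = 276.55 × 1.06 = 293.143 g.
At $22.3/kg: 293.143/1000 × 22.3 = $6.54.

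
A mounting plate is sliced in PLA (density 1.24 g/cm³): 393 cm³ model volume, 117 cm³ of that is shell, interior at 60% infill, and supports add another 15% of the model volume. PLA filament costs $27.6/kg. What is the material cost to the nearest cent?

Interior volume: 393 − 117 → 276 cm³.
Infill deposited = 0.60 × 276, so 165.6 cm³.
Support: 0.15 × 393 → 58.95 cm³.
Total extruded: 117 + 165.6 + 58.95 → 341.55 cm³.
Mass: 341.55 × 1.24 → 423.522 g.
Cost = 423.522 g / 1000 × $27.6/kg = $11.69.

$11.69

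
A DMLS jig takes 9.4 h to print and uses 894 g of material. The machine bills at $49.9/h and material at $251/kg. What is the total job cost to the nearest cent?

Time charge: 49.9 × 9.4 → $469.06.
Material charge: 251 × 894/1000 → $224.394.
Job cost: 469.06 + 224.394 = 693.454 ≈ $693.45.

$693.45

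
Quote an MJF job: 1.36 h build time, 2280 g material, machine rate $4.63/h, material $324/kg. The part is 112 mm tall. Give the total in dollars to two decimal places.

Machine-time cost = 4.63 × 1.36 = $6.2968.
Material charge = 324 × 2280/1000, so $738.72.
Total = 6.2968 + 738.72 = 745.0168 ≈ $745.02.

$745.02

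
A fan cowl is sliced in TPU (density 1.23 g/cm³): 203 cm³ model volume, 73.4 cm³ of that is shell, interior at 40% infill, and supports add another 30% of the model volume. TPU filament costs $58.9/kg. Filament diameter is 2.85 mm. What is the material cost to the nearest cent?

Volume inside the shell: 203 − 73.4 → 129.6 cm³.
Deposited infill = 0.40 × 129.6 = 51.84 cm³.
Support: 0.30 × 203 → 60.9 cm³.
Total extruded = 73.4 + 51.84 + 60.9, so 186.14 cm³.
Mass: 186.14 × 1.23 → 228.9522 g.
At $58.9/kg: 228.9522/1000 × 58.9 = $13.49.

$13.49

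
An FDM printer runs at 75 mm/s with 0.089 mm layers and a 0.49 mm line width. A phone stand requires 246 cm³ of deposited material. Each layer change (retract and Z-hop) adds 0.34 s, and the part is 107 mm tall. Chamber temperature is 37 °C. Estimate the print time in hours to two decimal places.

Bead cross-section = 0.089 × 0.49, so 0.04361 mm².
Path length: 246000 mm³ / 0.04361 mm² → 5640908 mm.
Time extruding: 5640908 / 75 → 75212.1 s.
Layer count = ceil(107 / 0.089) = 1203.
Layer-change overhead: 1203 × 0.34 → 409.02 s.
Altogether 75212.1 + 409.02 = 75621.12 s, i.e. 21.01 hours.

21.01 hours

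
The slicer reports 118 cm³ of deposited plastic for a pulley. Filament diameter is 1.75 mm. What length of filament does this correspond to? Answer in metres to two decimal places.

Cross-section of 1.75 mm filament: π·(1.75/2)² = 2.4053 mm².
Length = 118 cm³ / 2.4053 mm² = 118000 / 2.4053 = 49058.33 mm = 49.06 m.

49.06 m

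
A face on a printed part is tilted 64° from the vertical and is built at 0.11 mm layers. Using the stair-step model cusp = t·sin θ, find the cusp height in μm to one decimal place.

98.9 μm

Cusp = layer height × sin(64°) = 0.11 × 0.8988 = 0.098868 mm = 98.9 μm.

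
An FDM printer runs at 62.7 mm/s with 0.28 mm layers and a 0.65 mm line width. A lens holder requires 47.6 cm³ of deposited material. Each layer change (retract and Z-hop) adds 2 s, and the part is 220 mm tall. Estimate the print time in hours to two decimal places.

1.60 hours

Extrusion cross-section = 0.28 × 0.65 = 0.182 mm².
Path length: 47600 mm³ / 0.182 mm² → 261538.5 mm.
Extrusion time = 261538.5 / 62.7 = 4171.3 s.
Number of layers: 220 / 0.28 → 786 (rounded up).
Layer-change overhead = 786 × 2 = 1572 s.
Altogether 4171.3 + 1572 = 5743.3 s, i.e. 1.60 hours.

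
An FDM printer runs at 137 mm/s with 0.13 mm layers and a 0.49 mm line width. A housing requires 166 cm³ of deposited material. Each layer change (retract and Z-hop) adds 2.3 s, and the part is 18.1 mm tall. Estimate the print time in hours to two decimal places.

Line area = 0.13 × 0.49, so 0.0637 mm².
Path length: 166000 mm³ / 0.0637 mm² → 2605965.5 mm.
Extrusion time: 2605965.5 / 137 → 19021.6 s.
Number of layers: 18.1 / 0.13 → 140 (rounded up).
Non-print overhead = 140 × 2.3, so 322 s.
Total = 19021.6 + 322 = 19343.6 s = 5.37 hours.

5.37 hours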